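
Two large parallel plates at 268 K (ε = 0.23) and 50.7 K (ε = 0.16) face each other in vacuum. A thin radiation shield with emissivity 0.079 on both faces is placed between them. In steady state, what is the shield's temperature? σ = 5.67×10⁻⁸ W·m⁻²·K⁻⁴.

T_s ≈ 229 K

In steady state the net flux on the hot side equals that on the cold side.
σ(T₁⁴−T_s⁴)/D₁ = σ(T_s⁴−T₂⁴)/D₂, with D₁ = 1/ε₁+1/ε_s−1 = 16.01, D₂ = 1/ε_s+1/ε₂−1 = 17.91.
Solve for T_s⁴: T_s⁴ = (D₂·T₁⁴ + D₁·T₂⁴)/(D₁+D₂) = 2.727×10⁹ K⁴.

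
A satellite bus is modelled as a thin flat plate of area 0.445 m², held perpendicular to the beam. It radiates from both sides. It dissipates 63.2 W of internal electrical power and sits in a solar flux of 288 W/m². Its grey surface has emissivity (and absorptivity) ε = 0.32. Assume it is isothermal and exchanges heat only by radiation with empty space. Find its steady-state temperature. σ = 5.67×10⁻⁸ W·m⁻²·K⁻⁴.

At steady state, absorbed solar power + internal power = radiated power.
Absorbed: α·S·A_cross = 0.32·288·0.4450 = 41.01 W (cross-section A).
Total input = 41.01 + 63.2 = 104.2 W.
Radiated: εσ·A_surf·T⁴ with A_surf = 2A = 0.8900 m².
T⁴ = 104.2/(0.32·5.67×10⁻⁸·0.8900) = 6.453×10⁹ K⁴.

T ≈ 283 K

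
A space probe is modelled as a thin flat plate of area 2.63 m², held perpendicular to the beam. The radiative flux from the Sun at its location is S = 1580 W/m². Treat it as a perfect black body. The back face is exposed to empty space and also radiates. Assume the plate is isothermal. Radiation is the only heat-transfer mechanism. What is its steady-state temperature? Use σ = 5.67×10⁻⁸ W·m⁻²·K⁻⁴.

T ≈ 344 K

At equilibrium, absorbed power = emitted power.
Absorbing cross-section = A = 2.630 m²; emitting surface = 2A = 5.260 m² (ratio 2).
S·A_cross = εσ·A_surf·T⁴  ⇒  T⁴ = S/(2σ).
T⁴ = 1.00·1580/(2·5.67×10⁻⁸) = 1.393×10¹⁰ K⁴.
T = (1.393×10¹⁰)^(1/4).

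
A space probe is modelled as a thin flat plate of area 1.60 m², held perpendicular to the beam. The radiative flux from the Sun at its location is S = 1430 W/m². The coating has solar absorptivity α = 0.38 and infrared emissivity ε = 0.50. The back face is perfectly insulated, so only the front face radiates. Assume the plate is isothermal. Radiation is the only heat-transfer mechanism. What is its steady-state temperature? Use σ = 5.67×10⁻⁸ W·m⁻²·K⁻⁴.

At equilibrium, absorbed power = emitted power.
Absorbing cross-section = A = 1.600 m²; emitting surface = A = 1.600 m² (ratio 1).
αS·A_cross = εσ·A_surf·T⁴  ⇒  T⁴ = αS/(ε·1σ).
T⁴ = 0.380·1430/(0.50·1·5.67×10⁻⁸) = 1.917×10¹⁰ K⁴.
T = (1.917×10¹⁰)^(1/4).

T ≈ 372 K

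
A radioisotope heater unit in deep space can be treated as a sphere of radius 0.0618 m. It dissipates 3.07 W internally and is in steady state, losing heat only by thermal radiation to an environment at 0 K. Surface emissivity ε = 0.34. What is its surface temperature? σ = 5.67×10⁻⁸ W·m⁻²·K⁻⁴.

T ≈ 240 K

Steady state: internal power = radiated power, P = εσA T⁴.
Radiating area A = 4πr² = 0.04799 m².
T⁴ = P/(εσA) = 3.07/(0.34·5.67×10⁻⁸·0.04799) = 3.318×10⁹ K⁴.
T = (3.318×10⁹)^(1/4).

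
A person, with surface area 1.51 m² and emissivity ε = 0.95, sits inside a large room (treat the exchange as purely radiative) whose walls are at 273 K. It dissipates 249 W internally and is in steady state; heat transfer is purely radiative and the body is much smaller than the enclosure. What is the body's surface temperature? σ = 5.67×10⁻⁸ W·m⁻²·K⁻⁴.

For a small grey body in a large enclosure, net radiated power = εσA(T⁴ − T_w⁴).
Steady state: P = εσA(T⁴ − T_w⁴) with A = 1.51 m².
T⁴ = P/(εσA) + T_w⁴ = 249/(0.95·5.67×10⁻⁸·1.510) + (273)⁴
    = 3.061×10⁹ + 5.555×10⁹ = 8.616×10⁹ K⁴.

T ≈ 305 K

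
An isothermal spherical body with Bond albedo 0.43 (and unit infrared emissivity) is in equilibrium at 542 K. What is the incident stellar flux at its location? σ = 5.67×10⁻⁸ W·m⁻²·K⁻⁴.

S ≈ 34300 W/m²

(1−a)S·πr² = σ·4πr²·T⁴ ⇒ S = 4σT⁴/(1−a).
S = 4·5.67×10⁻⁸·8.630×10¹⁰/0.570.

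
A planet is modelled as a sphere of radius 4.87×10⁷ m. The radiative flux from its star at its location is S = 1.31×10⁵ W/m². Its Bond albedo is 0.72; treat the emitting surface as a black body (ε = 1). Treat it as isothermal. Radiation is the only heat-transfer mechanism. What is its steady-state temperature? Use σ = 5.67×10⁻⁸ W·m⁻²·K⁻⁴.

At equilibrium, absorbed power = emitted power.
Absorbing cross-section = πr² = 7.451×10¹⁵ m²; emitting surface = 4πr² = 2.980×10¹⁶ m² (ratio 4).
(1−a)S·A_cross = εσ·A_surf·T⁴  ⇒  T⁴ = (1−a)S/(4σ).
T⁴ = 0.280·1.31×10⁵/(4·5.67×10⁻⁸) = 1.617×10¹¹ K⁴.
T = (1.617×10¹¹)^(1/4).

T ≈ 634 K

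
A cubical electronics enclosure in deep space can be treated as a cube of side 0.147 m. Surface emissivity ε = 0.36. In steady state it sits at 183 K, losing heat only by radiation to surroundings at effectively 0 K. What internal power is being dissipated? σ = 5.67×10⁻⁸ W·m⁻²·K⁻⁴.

Steady state: P = εσA T⁴.
A = 6L² = 0.1297 m²; T⁴ = (183)⁴ = 1.122×10⁹ K⁴.
P = 0.36 × 5.67×10⁻⁸ × 0.1297 × 1.122×10⁹.

P ≈ 2.97 W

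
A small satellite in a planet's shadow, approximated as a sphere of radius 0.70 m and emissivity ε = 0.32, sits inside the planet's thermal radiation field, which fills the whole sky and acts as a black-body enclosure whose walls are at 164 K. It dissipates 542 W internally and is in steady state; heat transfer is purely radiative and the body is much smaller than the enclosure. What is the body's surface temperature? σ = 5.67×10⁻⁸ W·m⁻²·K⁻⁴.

For a small grey body in a large enclosure, net radiated power = εσA(T⁴ − T_w⁴).
Steady state: P = εσA(T⁴ − T_w⁴) with A = 4πr² = 6.158 m².
T⁴ = P/(εσA) + T_w⁴ = 542/(0.32·5.67×10⁻⁸·6.158) + (164)⁴
    = 4.851×10⁹ + 7.234×10⁸ = 5.575×10⁹ K⁴.

T ≈ 273 K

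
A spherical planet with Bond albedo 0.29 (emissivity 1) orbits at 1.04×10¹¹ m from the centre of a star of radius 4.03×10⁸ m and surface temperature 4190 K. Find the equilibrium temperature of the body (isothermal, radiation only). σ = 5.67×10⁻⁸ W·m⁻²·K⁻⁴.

The star's surface emits σT_*⁴; at distance d the flux is S = σT_*⁴(R_*/d)².
S = 5.67×10⁻⁸·(4190)⁴·(4.03×10⁸/1.04×10¹¹)² = 262.4 W/m².
For an isothermal sphere T⁴ = (1−a)S/(4σ) = 8.215×10⁸ K⁴.

T ≈ 169 K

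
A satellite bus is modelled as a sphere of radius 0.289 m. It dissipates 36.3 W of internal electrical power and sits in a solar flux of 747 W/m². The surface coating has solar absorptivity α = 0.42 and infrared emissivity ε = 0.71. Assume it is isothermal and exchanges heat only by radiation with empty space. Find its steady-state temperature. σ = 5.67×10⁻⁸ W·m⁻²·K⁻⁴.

At steady state, absorbed solar power + internal power = radiated power.
Absorbed: α·S·A_cross = 0.42·747·0.2624 = 82.32 W (cross-section πr²).
Total input = 82.32 + 36.3 = 118.6 W.
Radiated: εσ·A_surf·T⁴ with A_surf = 4πr² = 1.050 m².
T⁴ = 118.6/(0.71·5.67×10⁻⁸·1.050) = 2.807×10⁹ K⁴.

T ≈ 230 K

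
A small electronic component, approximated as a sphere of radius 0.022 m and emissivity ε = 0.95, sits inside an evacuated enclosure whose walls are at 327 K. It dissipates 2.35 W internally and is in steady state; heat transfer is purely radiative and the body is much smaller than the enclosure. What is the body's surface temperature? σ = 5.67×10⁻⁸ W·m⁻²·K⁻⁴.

T ≈ 369 K

For a small grey body in a large enclosure, net radiated power = εσA(T⁴ − T_w⁴).
Steady state: P = εσA(T⁴ − T_w⁴) with A = 4πr² = 0.006082 m².
T⁴ = P/(εσA) + T_w⁴ = 2.35/(0.95·5.67×10⁻⁸·0.006082) + (327)⁴
    = 7.173×10⁹ + 1.143×10¹⁰ = 1.861×10¹⁰ K⁴.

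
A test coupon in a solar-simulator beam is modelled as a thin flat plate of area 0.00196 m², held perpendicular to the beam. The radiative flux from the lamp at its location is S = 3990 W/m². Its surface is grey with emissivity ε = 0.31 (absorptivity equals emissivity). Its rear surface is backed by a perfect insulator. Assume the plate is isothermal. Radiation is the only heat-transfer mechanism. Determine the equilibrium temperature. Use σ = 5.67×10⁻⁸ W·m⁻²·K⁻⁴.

At equilibrium, absorbed power = emitted power.
Absorbing cross-section = A = 0.001960 m²; emitting surface = A = 0.001960 m² (ratio 1).
εS·A_cross = εσ·A_surf·T⁴  ⇒  T⁴ = S/(1σ)   (ε cancels).
T⁴ = 3990/(1·5.67×10⁻⁸) = 7.037×10¹⁰ K⁴.
T = (7.037×10¹⁰)^(1/4).

T ≈ 515 K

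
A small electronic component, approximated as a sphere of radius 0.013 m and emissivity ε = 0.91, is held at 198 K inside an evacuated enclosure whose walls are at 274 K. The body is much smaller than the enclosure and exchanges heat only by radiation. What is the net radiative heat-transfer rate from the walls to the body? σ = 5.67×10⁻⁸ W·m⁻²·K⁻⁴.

P_net ≈ 0.449 W

For a small grey body in a large enclosure: P_net = εσA(T_body⁴ − T_wall⁴).
A = 4πr² = 0.002124 m²; T_body⁴ − T_wall⁴ = 1.537×10⁹ − 5.636×10⁹ = -4.099×10⁹ K⁴.
|P_net| = 0.91·5.67×10⁻⁸·0.002124·4.099×10⁹.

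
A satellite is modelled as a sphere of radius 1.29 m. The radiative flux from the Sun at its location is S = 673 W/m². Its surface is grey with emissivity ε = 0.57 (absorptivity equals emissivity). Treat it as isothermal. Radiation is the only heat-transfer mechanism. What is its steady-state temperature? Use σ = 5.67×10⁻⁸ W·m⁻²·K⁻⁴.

T ≈ 233 K

At equilibrium, absorbed power = emitted power.
Absorbing cross-section = πr² = 5.228 m²; emitting surface = 4πr² = 20.91 m² (ratio 4).
εS·A_cross = εσ·A_surf·T⁴  ⇒  T⁴ = S/(4σ)   (ε cancels).
T⁴ = 673/(4·5.67×10⁻⁸) = 2.967×10⁹ K⁴.
T = (2.967×10⁹)^(1/4).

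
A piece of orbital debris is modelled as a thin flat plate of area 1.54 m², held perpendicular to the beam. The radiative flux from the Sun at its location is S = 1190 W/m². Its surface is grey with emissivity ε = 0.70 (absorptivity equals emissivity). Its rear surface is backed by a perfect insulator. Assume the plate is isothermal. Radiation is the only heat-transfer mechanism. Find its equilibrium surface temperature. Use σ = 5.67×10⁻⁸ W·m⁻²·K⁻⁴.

At equilibrium, absorbed power = emitted power.
Absorbing cross-section = A = 1.540 m²; emitting surface = A = 1.540 m² (ratio 1).
εS·A_cross = εσ·A_surf·T⁴  ⇒  T⁴ = S/(1σ)   (ε cancels).
T⁴ = 1190/(1·5.67×10⁻⁸) = 2.099×10¹⁰ K⁴.
T = (2.099×10¹⁰)^(1/4).

T ≈ 381 K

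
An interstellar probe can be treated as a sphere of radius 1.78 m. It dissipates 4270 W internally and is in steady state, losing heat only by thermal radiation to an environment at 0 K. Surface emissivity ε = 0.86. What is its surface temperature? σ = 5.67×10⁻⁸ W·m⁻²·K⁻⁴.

Steady state: internal power = radiated power, P = εσA T⁴.
Radiating area A = 4πr² = 39.82 m².
T⁴ = P/(εσA) = 4270/(0.86·5.67×10⁻⁸·39.82) = 2.199×10⁹ K⁴.
T = (2.199×10⁹)^(1/4).

T ≈ 217 K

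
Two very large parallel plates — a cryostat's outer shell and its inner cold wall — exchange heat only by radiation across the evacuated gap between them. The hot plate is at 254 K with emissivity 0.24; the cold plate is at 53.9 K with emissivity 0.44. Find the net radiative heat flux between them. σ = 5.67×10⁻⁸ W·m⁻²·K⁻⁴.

q ≈ 43.3 W/m²

For two infinite grey parallel plates, q = σ(T₁⁴ − T₂⁴)/(1/ε₁ + 1/ε₂ − 1).
T₁⁴ − T₂⁴ = 4.162×10⁹ − 8.440×10⁶ = 4.154×10⁹ K⁴.
1/ε₁ + 1/ε₂ − 1 = 4.167 + 2.273 − 1 = 5.439.
q = 5.67×10⁻⁸ × 4.154×10⁹ / 5.439.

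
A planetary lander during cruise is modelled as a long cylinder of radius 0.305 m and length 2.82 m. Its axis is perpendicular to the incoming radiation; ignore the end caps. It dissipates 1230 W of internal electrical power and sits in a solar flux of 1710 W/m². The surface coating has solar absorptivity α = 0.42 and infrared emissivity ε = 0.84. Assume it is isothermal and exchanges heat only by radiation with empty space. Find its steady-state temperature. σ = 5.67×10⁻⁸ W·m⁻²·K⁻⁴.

T ≈ 313 K

At steady state, absorbed solar power + internal power = radiated power.
Absorbed: α·S·A_cross = 0.42·1710·1.720 = 1235 W (cross-section 2rL).
Total input = 1235 + 1230 = 2465 W.
Radiated: εσ·A_surf·T⁴ with A_surf = 2πrL = 5.404 m².
T⁴ = 2465/(0.84·5.67×10⁻⁸·5.404) = 9.579×10⁹ K⁴.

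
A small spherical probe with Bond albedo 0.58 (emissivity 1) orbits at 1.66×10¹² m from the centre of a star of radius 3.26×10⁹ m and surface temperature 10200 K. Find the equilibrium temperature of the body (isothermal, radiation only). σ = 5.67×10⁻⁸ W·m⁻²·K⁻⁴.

The star's surface emits σT_*⁴; at distance d the flux is S = σT_*⁴(R_*/d)².
S = 5.67×10⁻⁸·(10200)⁴·(3.26×10⁹/1.66×10¹²)² = 2367 W/m².
For an isothermal sphere T⁴ = (1−a)S/(4σ) = 4.383×10⁹ K⁴.

T ≈ 257 K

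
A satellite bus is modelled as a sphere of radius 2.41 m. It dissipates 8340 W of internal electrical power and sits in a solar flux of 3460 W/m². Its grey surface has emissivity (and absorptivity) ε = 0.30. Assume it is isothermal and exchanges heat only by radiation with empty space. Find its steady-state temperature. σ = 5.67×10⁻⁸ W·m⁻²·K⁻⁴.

T ≈ 385 K

At steady state, absorbed solar power + internal power = radiated power.
Absorbed: α·S·A_cross = 0.30·3460·18.25 = 18940 W (cross-section πr²).
Total input = 18940 + 8340 = 27280 W.
Radiated: εσ·A_surf·T⁴ with A_surf = 4πr² = 72.99 m².
T⁴ = 27280/(0.30·5.67×10⁻⁸·72.99) = 2.197×10¹⁰ K⁴.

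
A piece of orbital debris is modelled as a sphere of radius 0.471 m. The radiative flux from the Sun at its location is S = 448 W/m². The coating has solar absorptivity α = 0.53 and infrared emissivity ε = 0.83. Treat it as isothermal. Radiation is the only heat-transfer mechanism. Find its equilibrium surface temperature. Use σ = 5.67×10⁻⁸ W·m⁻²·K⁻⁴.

At equilibrium, absorbed power = emitted power.
Absorbing cross-section = πr² = 0.6969 m²; emitting surface = 4πr² = 2.788 m² (ratio 4).
αS·A_cross = εσ·A_surf·T⁴  ⇒  T⁴ = αS/(ε·4σ).
T⁴ = 0.530·448/(0.83·4·5.67×10⁻⁸) = 1.261×10⁹ K⁴.
T = (1.261×10⁹)^(1/4).

T ≈ 188 K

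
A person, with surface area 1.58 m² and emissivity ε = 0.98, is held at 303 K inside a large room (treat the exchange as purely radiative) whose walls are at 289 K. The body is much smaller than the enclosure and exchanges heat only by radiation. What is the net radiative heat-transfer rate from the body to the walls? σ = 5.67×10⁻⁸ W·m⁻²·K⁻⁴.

For a small grey body in a large enclosure: P_net = εσA(T_body⁴ − T_wall⁴).
A = 1.58 m²; T_body⁴ − T_wall⁴ = 8.429×10⁹ − 6.976×10⁹ = 1.453×10⁹ K⁴.
|P_net| = 0.98·5.67×10⁻⁸·1.580·1.453×10⁹.

P_net ≈ 128 W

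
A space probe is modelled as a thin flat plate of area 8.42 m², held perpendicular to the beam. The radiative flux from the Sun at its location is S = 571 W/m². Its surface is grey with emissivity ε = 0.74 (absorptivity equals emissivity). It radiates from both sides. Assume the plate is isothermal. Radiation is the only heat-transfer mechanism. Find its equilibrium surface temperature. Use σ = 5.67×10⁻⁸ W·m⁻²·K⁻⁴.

T ≈ 266 K

At equilibrium, absorbed power = emitted power.
Absorbing cross-section = A = 8.420 m²; emitting surface = 2A = 16.84 m² (ratio 2).
εS·A_cross = εσ·A_surf·T⁴  ⇒  T⁴ = S/(2σ)   (ε cancels).
T⁴ = 571/(2·5.67×10⁻⁸) = 5.035×10⁹ K⁴.
T = (5.035×10⁹)^(1/4).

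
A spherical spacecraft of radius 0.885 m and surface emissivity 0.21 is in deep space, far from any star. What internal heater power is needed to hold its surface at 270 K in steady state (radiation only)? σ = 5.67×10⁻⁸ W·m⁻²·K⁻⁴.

P ≈ 623 W

P = εσ·4πr²·T⁴.
4πr² = 9.842 m²; T⁴ = 5.314×10⁹ K⁴.
P = 0.21·5.67×10⁻⁸·9.842·5.314×10⁹.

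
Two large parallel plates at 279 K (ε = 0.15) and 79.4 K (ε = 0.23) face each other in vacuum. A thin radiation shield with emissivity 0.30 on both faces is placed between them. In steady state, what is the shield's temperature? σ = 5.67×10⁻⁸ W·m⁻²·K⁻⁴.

T_s ≈ 226 K

In steady state the net flux on the hot side equals that on the cold side.
σ(T₁⁴−T_s⁴)/D₁ = σ(T_s⁴−T₂⁴)/D₂, with D₁ = 1/ε₁+1/ε_s−1 = 9.000, D₂ = 1/ε_s+1/ε₂−1 = 6.681.
Solve for T_s⁴: T_s⁴ = (D₂·T₁⁴ + D₁·T₂⁴)/(D₁+D₂) = 2.604×10⁹ K⁴.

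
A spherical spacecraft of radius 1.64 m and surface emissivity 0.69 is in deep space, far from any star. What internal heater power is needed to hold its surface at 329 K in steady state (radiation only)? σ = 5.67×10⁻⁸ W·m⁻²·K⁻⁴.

P ≈ 15500 W

P = εσ·4πr²·T⁴.
4πr² = 33.80 m²; T⁴ = 1.172×10¹⁰ K⁴.
P = 0.69·5.67×10⁻⁸·33.80·1.172×10¹⁰.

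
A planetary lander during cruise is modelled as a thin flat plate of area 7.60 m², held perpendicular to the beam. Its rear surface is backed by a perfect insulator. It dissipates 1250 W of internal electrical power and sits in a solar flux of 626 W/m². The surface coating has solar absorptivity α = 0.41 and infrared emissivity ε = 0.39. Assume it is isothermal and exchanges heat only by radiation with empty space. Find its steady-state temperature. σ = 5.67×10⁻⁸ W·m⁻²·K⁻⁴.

T ≈ 371 K

At steady state, absorbed solar power + internal power = radiated power.
Absorbed: α·S·A_cross = 0.41·626·7.600 = 1951 W (cross-section A).
Total input = 1951 + 1250 = 3201 W.
Radiated: εσ·A_surf·T⁴ with A_surf = A = 7.600 m².
T⁴ = 3201/(0.39·5.67×10⁻⁸·7.600) = 1.904×10¹⁰ K⁴.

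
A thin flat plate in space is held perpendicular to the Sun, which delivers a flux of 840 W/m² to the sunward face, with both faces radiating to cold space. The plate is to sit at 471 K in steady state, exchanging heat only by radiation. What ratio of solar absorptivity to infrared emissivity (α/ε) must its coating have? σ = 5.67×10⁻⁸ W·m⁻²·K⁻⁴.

α/ε ≈ 6.64

Balance: αS·A = εσ·2A·T⁴ ⇒ α/ε = 2σT⁴/S.
α/ε = 2·5.67×10⁻⁸·(471)⁴/840 = 2·5.67×10⁻⁸·4.921×10¹⁰/840.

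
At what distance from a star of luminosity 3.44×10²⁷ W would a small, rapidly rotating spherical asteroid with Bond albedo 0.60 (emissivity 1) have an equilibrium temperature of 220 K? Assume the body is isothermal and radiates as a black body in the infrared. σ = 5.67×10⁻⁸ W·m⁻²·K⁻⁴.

For an isothermal black-emitting sphere, (1−a)S·πr² = σ·4πr²·T⁴ ⇒ S = 4σT⁴/(1−a).
S = 4·5.67×10⁻⁸·(220)⁴/0.400 = 1328 W/m².
Flux falls as S = L/(4πd²), so d = √(L/(4πS)) = √(3.44×10²⁷/(4π·1328)).

d ≈ 4.54×10¹¹ m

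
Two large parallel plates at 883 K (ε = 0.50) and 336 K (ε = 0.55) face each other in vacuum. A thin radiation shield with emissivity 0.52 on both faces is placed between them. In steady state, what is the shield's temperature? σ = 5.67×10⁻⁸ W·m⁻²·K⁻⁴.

In steady state the net flux on the hot side equals that on the cold side.
σ(T₁⁴−T_s⁴)/D₁ = σ(T_s⁴−T₂⁴)/D₂, with D₁ = 1/ε₁+1/ε_s−1 = 2.923, D₂ = 1/ε_s+1/ε₂−1 = 2.741.
Solve for T_s⁴: T_s⁴ = (D₂·T₁⁴ + D₁·T₂⁴)/(D₁+D₂) = 3.008×10¹¹ K⁴.

T_s ≈ 741 K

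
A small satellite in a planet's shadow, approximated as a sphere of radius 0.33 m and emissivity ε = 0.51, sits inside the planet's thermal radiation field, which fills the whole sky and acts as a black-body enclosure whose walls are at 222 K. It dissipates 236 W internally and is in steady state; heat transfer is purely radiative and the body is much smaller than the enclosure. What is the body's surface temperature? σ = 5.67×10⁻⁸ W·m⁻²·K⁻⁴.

T ≈ 303 K

For a small grey body in a large enclosure, net radiated power = εσA(T⁴ − T_w⁴).
Steady state: P = εσA(T⁴ − T_w⁴) with A = 4πr² = 1.368 m².
T⁴ = P/(εσA) + T_w⁴ = 236/(0.51·5.67×10⁻⁸·1.368) + (222)⁴
    = 5.964×10⁹ + 2.429×10⁹ = 8.393×10⁹ K⁴.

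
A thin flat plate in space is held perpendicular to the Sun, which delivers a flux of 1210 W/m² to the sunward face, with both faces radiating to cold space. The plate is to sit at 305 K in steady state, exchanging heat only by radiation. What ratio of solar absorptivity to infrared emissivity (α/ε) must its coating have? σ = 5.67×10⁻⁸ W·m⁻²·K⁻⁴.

α/ε ≈ 0.811

Balance: αS·A = εσ·2A·T⁴ ⇒ α/ε = 2σT⁴/S.
α/ε = 2·5.67×10⁻⁸·(305)⁴/1210 = 2·5.67×10⁻⁸·8.654×10⁹/1210.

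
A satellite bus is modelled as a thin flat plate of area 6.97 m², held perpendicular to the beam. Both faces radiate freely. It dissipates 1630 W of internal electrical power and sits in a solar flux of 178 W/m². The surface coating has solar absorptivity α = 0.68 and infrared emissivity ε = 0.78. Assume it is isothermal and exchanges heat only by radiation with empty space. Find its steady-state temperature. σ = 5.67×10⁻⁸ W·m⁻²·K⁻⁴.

At steady state, absorbed solar power + internal power = radiated power.
Absorbed: α·S·A_cross = 0.68·178·6.970 = 843.6 W (cross-section A).
Total input = 843.6 + 1630 = 2474 W.
Radiated: εσ·A_surf·T⁴ with A_surf = 2A = 13.94 m².
T⁴ = 2474/(0.78·5.67×10⁻⁸·13.94) = 4.012×10⁹ K⁴.

T ≈ 252 K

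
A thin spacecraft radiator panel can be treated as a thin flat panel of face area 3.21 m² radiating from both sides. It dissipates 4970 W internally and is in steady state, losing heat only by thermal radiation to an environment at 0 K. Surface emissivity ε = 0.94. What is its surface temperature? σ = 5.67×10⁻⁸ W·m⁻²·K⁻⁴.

T ≈ 347 K

Steady state: internal power = radiated power, P = εσA T⁴.
Radiating area A = 2·3.21 = 6.420 m².
T⁴ = P/(εσA) = 4970/(0.94·5.67×10⁻⁸·6.420) = 1.452×10¹⁰ K⁴.
T = (1.452×10¹⁰)^(1/4).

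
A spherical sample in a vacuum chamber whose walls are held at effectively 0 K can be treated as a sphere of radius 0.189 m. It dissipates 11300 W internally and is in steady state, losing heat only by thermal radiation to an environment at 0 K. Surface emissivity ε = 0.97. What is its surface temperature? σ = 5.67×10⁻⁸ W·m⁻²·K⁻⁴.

T ≈ 823 K

Steady state: internal power = radiated power, P = εσA T⁴.
Radiating area A = 4πr² = 0.4489 m².
T⁴ = P/(εσA) = 11300/(0.97·5.67×10⁻⁸·0.4489) = 4.577×10¹¹ K⁴.
T = (4.577×10¹¹)^(1/4).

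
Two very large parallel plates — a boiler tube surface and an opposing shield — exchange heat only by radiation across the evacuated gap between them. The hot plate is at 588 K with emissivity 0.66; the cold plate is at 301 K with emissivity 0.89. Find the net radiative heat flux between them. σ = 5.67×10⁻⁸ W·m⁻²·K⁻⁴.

For two infinite grey parallel plates, q = σ(T₁⁴ − T₂⁴)/(1/ε₁ + 1/ε₂ − 1).
T₁⁴ − T₂⁴ = 1.195×10¹¹ − 8.209×10⁹ = 1.113×10¹¹ K⁴.
1/ε₁ + 1/ε₂ − 1 = 1.515 + 1.124 − 1 = 1.639.
q = 5.67×10⁻⁸ × 1.113×10¹¹ / 1.639.

q ≈ 3850 W/m²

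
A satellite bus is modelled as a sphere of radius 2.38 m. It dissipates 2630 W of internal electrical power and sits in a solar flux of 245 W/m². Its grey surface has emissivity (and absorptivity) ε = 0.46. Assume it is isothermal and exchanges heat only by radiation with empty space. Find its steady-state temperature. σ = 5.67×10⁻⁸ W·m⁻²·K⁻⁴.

T ≈ 224 K

At steady state, absorbed solar power + internal power = radiated power.
Absorbed: α·S·A_cross = 0.46·245·17.80 = 2006 W (cross-section πr²).
Total input = 2006 + 2630 = 4636 W.
Radiated: εσ·A_surf·T⁴ with A_surf = 4πr² = 71.18 m².
T⁴ = 4636/(0.46·5.67×10⁻⁸·71.18) = 2.497×10⁹ K⁴.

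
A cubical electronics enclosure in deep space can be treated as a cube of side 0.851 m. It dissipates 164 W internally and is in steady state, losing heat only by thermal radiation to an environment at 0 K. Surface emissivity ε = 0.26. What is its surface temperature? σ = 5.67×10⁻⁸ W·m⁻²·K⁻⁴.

Steady state: internal power = radiated power, P = εσA T⁴.
Radiating area A = 6L² = 4.345 m².
T⁴ = P/(εσA) = 164/(0.26·5.67×10⁻⁸·4.345) = 2.560×10⁹ K⁴.
T = (2.560×10⁹)^(1/4).

T ≈ 225 K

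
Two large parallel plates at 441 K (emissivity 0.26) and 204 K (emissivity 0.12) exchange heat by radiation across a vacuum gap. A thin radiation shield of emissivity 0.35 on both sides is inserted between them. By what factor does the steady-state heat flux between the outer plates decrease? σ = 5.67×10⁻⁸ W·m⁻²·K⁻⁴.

factor ≈ 1.42

Without shield: q₀ = σΔ(T⁴)/(1/ε₁+1/ε₂−1) with denominator 11.18.
With shield the two gaps are in series; the resistances add: (1/ε₁+1/ε_s−1)+(1/ε_s+1/ε₂−1) = 5.703+10.19 = 15.89.
Heat-flux ratio q₀/q = 15.89/11.18.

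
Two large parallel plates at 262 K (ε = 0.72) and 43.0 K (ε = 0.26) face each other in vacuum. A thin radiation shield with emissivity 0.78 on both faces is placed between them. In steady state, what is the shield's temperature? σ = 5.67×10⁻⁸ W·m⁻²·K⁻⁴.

T_s ≈ 241 K

In steady state the net flux on the hot side equals that on the cold side.
σ(T₁⁴−T_s⁴)/D₁ = σ(T_s⁴−T₂⁴)/D₂, with D₁ = 1/ε₁+1/ε_s−1 = 1.671, D₂ = 1/ε_s+1/ε₂−1 = 4.128.
Solve for T_s⁴: T_s⁴ = (D₂·T₁⁴ + D₁·T₂⁴)/(D₁+D₂) = 3.355×10⁹ K⁴.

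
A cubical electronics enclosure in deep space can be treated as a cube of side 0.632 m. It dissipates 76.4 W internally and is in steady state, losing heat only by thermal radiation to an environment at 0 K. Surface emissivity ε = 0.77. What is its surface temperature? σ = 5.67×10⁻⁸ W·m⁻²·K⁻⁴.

Steady state: internal power = radiated power, P = εσA T⁴.
Radiating area A = 6L² = 2.397 m².
T⁴ = P/(εσA) = 76.4/(0.77·5.67×10⁻⁸·2.397) = 7.302×10⁸ K⁴.
T = (7.302×10⁸)^(1/4).

T ≈ 164 K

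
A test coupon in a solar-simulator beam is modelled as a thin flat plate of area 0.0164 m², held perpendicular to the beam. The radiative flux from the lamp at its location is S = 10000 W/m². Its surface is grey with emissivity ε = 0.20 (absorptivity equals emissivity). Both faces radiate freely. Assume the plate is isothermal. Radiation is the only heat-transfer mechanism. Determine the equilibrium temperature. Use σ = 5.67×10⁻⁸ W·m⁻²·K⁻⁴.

T ≈ 545 K

At equilibrium, absorbed power = emitted power.
Absorbing cross-section = A = 0.01640 m²; emitting surface = 2A = 0.03280 m² (ratio 2).
εS·A_cross = εσ·A_surf·T⁴  ⇒  T⁴ = S/(2σ)   (ε cancels).
T⁴ = 10000/(2·5.67×10⁻⁸) = 8.818×10¹⁰ K⁴.
T = (8.818×10¹⁰)^(1/4).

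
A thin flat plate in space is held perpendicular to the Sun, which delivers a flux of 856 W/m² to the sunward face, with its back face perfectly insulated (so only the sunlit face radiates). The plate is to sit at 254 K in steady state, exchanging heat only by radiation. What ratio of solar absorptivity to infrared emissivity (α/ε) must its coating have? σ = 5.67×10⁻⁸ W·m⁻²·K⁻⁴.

Balance: αS·A = εσ·1A·T⁴ ⇒ α/ε = σT⁴/S.
α/ε = 5.67×10⁻⁸·(254)⁴/856 = 5.67×10⁻⁸·4.162×10⁹/856.

α/ε ≈ 0.276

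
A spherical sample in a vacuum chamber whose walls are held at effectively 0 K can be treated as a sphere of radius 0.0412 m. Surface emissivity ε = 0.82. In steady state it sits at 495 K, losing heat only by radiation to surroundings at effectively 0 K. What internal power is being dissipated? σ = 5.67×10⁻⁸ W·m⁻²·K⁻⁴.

Steady state: P = εσA T⁴.
A = 4πr² = 0.02133 m²; T⁴ = (495)⁴ = 6.004×10¹⁰ K⁴.
P = 0.82 × 5.67×10⁻⁸ × 0.02133 × 6.004×10¹⁰.

P ≈ 59.5 W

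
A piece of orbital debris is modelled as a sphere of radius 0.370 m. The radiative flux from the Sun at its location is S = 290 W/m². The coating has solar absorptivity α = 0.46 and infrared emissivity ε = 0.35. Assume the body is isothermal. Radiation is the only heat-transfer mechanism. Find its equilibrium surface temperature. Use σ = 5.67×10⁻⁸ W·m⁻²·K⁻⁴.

At equilibrium, absorbed power = emitted power.
Absorbing cross-section = πr² = 0.4301 m²; emitting surface = 4πr² = 1.720 m² (ratio 4).
αS·A_cross = εσ·A_surf·T⁴  ⇒  T⁴ = αS/(ε·4σ).
T⁴ = 0.460·290/(0.35·4·5.67×10⁻⁸) = 1.681×10⁹ K⁴.
T = (1.681×10⁹)^(1/4).

T ≈ 202 K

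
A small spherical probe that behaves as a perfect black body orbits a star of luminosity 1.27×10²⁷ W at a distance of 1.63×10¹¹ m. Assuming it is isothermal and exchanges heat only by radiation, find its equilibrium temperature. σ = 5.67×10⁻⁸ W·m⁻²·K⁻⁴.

T ≈ 360 K

First find the stellar flux at distance d: S = L/(4πd²) = 1.27×10²⁷/(4π·(1.63×10¹¹)²) = 3804 W/m².
For an isothermal sphere, absorbed (1−a)S·πr² = emitted σ·4πr²·T⁴, so T⁴ = (1−a)S/(4σ).
T⁴ = 1.00·3804/(4·5.67×10⁻⁸) = 1.677×10¹⁰ K⁴.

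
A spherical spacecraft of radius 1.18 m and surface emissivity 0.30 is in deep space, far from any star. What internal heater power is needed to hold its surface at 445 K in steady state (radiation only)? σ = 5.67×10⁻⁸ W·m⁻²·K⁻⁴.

P = εσ·4πr²·T⁴.
4πr² = 17.50 m²; T⁴ = 3.921×10¹⁰ K⁴.
P = 0.30·5.67×10⁻⁸·17.50·3.921×10¹⁰.

P ≈ 11700 W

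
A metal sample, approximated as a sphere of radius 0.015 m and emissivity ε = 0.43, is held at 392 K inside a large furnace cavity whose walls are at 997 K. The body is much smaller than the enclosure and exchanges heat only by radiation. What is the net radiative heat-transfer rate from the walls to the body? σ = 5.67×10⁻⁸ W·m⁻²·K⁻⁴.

P_net ≈ 66.5 W

For a small grey body in a large enclosure: P_net = εσA(T_body⁴ − T_wall⁴).
A = 4πr² = 0.002827 m²; T_body⁴ − T_wall⁴ = 2.361×10¹⁰ − 9.881×10¹¹ = -9.644×10¹¹ K⁴.
|P_net| = 0.43·5.67×10⁻⁸·0.002827·9.644×10¹¹.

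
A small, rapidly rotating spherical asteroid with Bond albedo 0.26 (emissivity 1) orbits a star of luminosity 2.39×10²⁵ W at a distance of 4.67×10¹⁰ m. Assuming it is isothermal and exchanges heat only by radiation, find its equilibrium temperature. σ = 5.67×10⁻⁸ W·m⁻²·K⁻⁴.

First find the stellar flux at distance d: S = L/(4πd²) = 2.39×10²⁵/(4π·(4.67×10¹⁰)²) = 872.1 W/m².
For an isothermal sphere, absorbed (1−a)S·πr² = emitted σ·4πr²·T⁴, so T⁴ = (1−a)S/(4σ).
T⁴ = 0.740·872.1/(4·5.67×10⁻⁸) = 2.845×10⁹ K⁴.

T ≈ 231 K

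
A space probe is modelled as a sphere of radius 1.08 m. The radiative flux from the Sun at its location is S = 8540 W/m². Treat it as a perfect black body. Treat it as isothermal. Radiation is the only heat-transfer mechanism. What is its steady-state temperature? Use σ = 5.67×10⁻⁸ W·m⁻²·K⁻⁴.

At equilibrium, absorbed power = emitted power.
Absorbing cross-section = πr² = 3.664 m²; emitting surface = 4πr² = 14.66 m² (ratio 4).
S·A_cross = εσ·A_surf·T⁴  ⇒  T⁴ = S/(4σ).
T⁴ = 1.00·8540/(4·5.67×10⁻⁸) = 3.765×10¹⁰ K⁴.
T = (3.765×10¹⁰)^(1/4).

T ≈ 441 K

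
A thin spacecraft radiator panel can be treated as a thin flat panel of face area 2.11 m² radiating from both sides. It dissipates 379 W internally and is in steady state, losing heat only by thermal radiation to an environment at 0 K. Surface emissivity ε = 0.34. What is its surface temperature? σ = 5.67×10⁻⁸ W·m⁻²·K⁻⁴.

Steady state: internal power = radiated power, P = εσA T⁴.
Radiating area A = 2·2.11 = 4.220 m².
T⁴ = P/(εσA) = 379/(0.34·5.67×10⁻⁸·4.220) = 4.659×10⁹ K⁴.
T = (4.659×10⁹)^(1/4).

T ≈ 261 K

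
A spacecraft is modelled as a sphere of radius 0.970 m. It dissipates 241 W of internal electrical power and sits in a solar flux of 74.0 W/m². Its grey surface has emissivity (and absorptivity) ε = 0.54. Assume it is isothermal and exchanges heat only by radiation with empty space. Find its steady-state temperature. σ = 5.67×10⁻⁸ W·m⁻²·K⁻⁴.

At steady state, absorbed solar power + internal power = radiated power.
Absorbed: α·S·A_cross = 0.54·74.0·2.956 = 118.1 W (cross-section πr²).
Total input = 118.1 + 241 = 359.1 W.
Radiated: εσ·A_surf·T⁴ with A_surf = 4πr² = 11.82 m².
T⁴ = 359.1/(0.54·5.67×10⁻⁸·11.82) = 9.920×10⁸ K⁴.

T ≈ 177 K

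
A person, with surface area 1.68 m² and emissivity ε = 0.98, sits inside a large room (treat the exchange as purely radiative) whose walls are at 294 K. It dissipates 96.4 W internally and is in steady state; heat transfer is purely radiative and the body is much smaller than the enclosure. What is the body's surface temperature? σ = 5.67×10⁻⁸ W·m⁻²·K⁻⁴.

T ≈ 304 K

For a small grey body in a large enclosure, net radiated power = εσA(T⁴ − T_w⁴).
Steady state: P = εσA(T⁴ − T_w⁴) with A = 1.68 m².
T⁴ = P/(εσA) + T_w⁴ = 96.4/(0.98·5.67×10⁻⁸·1.680) + (294)⁴
    = 1.033×10⁹ + 7.471×10⁹ = 8.504×10⁹ K⁴.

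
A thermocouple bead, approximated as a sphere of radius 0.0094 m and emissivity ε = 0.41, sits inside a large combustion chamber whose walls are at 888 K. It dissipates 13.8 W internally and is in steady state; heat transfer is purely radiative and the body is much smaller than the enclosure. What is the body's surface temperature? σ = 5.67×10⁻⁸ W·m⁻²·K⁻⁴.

For a small grey body in a large enclosure, net radiated power = εσA(T⁴ − T_w⁴).
Steady state: P = εσA(T⁴ − T_w⁴) with A = 4πr² = 0.001110 m².
T⁴ = P/(εσA) + T_w⁴ = 13.8/(0.41·5.67×10⁻⁸·0.001110) + (888)⁴
    = 5.346×10¹¹ + 6.218×10¹¹ = 1.156×10¹² K⁴.

T ≈ 1040 K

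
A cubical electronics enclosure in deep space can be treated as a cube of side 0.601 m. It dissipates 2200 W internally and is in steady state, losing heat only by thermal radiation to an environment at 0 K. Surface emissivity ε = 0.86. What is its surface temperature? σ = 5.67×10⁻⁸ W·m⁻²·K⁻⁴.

Steady state: internal power = radiated power, P = εσA T⁴.
Radiating area A = 6L² = 2.167 m².
T⁴ = P/(εσA) = 2200/(0.86·5.67×10⁻⁸·2.167) = 2.082×10¹⁰ K⁴.
T = (2.082×10¹⁰)^(1/4).

T ≈ 380 K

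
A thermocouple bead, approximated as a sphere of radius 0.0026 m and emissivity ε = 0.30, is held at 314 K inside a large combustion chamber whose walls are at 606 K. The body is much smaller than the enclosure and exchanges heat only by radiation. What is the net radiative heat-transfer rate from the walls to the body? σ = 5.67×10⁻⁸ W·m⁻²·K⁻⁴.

P_net ≈ 0.181 W

For a small grey body in a large enclosure: P_net = εσA(T_body⁴ − T_wall⁴).
A = 4πr² = 8.495×10⁻⁵ m²; T_body⁴ − T_wall⁴ = 9.721×10⁹ − 1.349×10¹¹ = -1.251×10¹¹ K⁴.
|P_net| = 0.30·5.67×10⁻⁸·8.495×10⁻⁵·1.251×10¹¹.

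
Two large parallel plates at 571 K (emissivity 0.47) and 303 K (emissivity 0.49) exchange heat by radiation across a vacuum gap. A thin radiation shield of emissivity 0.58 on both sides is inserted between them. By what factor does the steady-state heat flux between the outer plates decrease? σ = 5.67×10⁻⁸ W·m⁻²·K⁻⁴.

factor ≈ 1.77

Without shield: q₀ = σΔ(T⁴)/(1/ε₁+1/ε₂−1) with denominator 3.168.
With shield the two gaps are in series; the resistances add: (1/ε₁+1/ε_s−1)+(1/ε_s+1/ε₂−1) = 2.852+2.765 = 5.617.
Heat-flux ratio q₀/q = 5.617/3.168.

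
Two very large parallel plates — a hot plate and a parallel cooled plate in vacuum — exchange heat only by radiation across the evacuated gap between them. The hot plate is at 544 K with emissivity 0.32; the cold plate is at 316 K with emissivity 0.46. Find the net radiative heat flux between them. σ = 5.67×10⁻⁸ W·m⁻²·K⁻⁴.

For two infinite grey parallel plates, q = σ(T₁⁴ − T₂⁴)/(1/ε₁ + 1/ε₂ − 1).
T₁⁴ − T₂⁴ = 8.758×10¹⁰ − 9.971×10⁹ = 7.761×10¹⁰ K⁴.
1/ε₁ + 1/ε₂ − 1 = 3.125 + 2.174 − 1 = 4.299.
q = 5.67×10⁻⁸ × 7.761×10¹⁰ / 4.299.

q ≈ 1020 W/m²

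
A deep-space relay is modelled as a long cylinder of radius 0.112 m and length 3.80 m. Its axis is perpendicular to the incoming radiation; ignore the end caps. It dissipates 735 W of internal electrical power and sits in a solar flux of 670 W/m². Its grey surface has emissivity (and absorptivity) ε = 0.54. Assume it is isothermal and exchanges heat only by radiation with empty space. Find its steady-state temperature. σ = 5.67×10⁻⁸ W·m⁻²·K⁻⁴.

T ≈ 336 K

At steady state, absorbed solar power + internal power = radiated power.
Absorbed: α·S·A_cross = 0.54·670·0.8512 = 308.0 W (cross-section 2rL).
Total input = 308.0 + 735 = 1043 W.
Radiated: εσ·A_surf·T⁴ with A_surf = 2πrL = 2.674 m².
T⁴ = 1043/(0.54·5.67×10⁻⁸·2.674) = 1.274×10¹⁰ K⁴.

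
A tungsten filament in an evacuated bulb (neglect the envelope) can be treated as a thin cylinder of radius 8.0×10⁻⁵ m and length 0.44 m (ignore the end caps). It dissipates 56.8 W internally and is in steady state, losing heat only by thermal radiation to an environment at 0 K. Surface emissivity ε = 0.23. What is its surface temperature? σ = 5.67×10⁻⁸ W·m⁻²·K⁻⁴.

Steady state: internal power = radiated power, P = εσA T⁴.
Radiating area A = 2πrL = 2.212×10⁻⁴ m².
T⁴ = P/(εσA) = 56.8/(0.23·5.67×10⁻⁸·2.212×10⁻⁴) = 1.969×10¹³ K⁴.
T = (1.969×10¹³)^(1/4).

T ≈ 2110 K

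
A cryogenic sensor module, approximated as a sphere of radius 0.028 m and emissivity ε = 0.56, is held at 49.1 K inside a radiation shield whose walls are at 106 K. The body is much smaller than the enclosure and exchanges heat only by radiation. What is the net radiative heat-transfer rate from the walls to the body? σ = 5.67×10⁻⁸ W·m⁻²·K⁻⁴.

For a small grey body in a large enclosure: P_net = εσA(T_body⁴ − T_wall⁴).
A = 4πr² = 0.009852 m²; T_body⁴ − T_wall⁴ = 5.812×10⁶ − 1.262×10⁸ = -1.204×10⁸ K⁴.
|P_net| = 0.56·5.67×10⁻⁸·0.009852·1.204×10⁸.

P_net ≈ 0.0377 W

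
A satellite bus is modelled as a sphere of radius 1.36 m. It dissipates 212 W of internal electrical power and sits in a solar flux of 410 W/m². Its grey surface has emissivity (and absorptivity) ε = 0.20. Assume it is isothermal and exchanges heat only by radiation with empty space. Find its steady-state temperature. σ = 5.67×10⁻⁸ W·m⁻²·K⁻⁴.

T ≈ 226 K

At steady state, absorbed solar power + internal power = radiated power.
Absorbed: α·S·A_cross = 0.20·410·5.811 = 476.5 W (cross-section πr²).
Total input = 476.5 + 212 = 688.5 W.
Radiated: εσ·A_surf·T⁴ with A_surf = 4πr² = 23.24 m².
T⁴ = 688.5/(0.20·5.67×10⁻⁸·23.24) = 2.612×10⁹ K⁴.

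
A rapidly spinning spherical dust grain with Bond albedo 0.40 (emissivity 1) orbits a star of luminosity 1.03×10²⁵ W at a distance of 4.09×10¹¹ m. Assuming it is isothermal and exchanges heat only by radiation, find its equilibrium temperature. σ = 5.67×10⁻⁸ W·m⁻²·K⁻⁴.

T ≈ 60.0 K

First find the stellar flux at distance d: S = L/(4πd²) = 1.03×10²⁵/(4π·(4.09×10¹¹)²) = 4.900 W/m².
For an isothermal sphere, absorbed (1−a)S·πr² = emitted σ·4πr²·T⁴, so T⁴ = (1−a)S/(4σ).
T⁴ = 0.600·4.900/(4·5.67×10⁻⁸) = 1.296×10⁷ K⁴.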